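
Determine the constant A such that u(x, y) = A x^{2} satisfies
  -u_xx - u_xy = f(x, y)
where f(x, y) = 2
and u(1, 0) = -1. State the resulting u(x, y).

Substitute the ansatz u = A x^{2} into the left-hand side.
Derivatives of the ansatz:
  u_xx = 2 A
  u_xy = 0
Term by term:
  -u_xx = - 2 A
  -u_xy = 0
So the left-hand side equals
  - 2 A
This must equal f(x, y) = 2 identically.
Matching coefficients of the independent functions:
  [constant term]:  - 2 A = 2
Solving: A = -1.
Check against the point condition:
  u(1, 0) = -1  ⟹  A = -1  ✓
Hence u(x, y) = - x^{2}.

Answer: u(x, y) = - x^{2}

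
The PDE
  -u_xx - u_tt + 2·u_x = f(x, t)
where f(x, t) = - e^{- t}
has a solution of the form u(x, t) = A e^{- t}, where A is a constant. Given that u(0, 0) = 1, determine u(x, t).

Substitute the ansatz u = A e^{- t} into the left-hand side.
Derivatives of the ansatz:
  u_xx = 0
  u_tt = A e^{- t}
  u_x = 0
Term by term:
  -u_xx = 0
  -u_tt = - A e^{- t}
  2·u_x = 0
So the left-hand side equals
  - A e^{- t}
This must equal f(x, t) = - e^{- t} identically.
Matching coefficients of the independent functions:
  [e^{- t}]:  - A = -1
Solving: A = 1.
Check against the point condition:
  u(0, 0) = 1  ⟹  A = 1  ✓
Hence u(x, t) = e^{- t}.

Answer: u(x, t) = e^{- t}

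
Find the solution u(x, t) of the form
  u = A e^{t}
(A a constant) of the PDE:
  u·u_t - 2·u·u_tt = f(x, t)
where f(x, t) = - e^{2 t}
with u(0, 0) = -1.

Substitute the ansatz u = A e^{t} into the left-hand side.
Derivatives of the ansatz:
  u_t = A e^{t}
  u_tt = A e^{t}
Term by term:
  u·u_t = A^{2} e^{2 t}
  -2·u·u_tt = - 2 A^{2} e^{2 t}
So the left-hand side equals
  - A^{2} e^{2 t}
This must equal f(x, t) = - e^{2 t} identically.
Matching coefficients of the independent functions:
  [e^{2 t}]:  - A^{2} = -1
These equations allow (A) = (-1) or (1).
Impose the point condition(s):
  u(0, 0) = -1  ⟹  A = -1
Only A = -1 satisfies everything.
Hence u(x, t) = - e^{t}.

Answer: u(x, t) = - e^{t}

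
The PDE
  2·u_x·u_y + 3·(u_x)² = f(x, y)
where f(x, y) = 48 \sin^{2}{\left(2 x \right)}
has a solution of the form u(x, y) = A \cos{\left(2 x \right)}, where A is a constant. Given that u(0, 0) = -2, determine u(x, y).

Substitute the ansatz u = A \cos{\left(2 x \right)} into the left-hand side.
Derivatives of the ansatz:
  u_x = - 2 A \sin{\left(2 x \right)}
  u_y = 0
Term by term:
  2·u_x·u_y = 0
  3·(u_x)² = 12 A^{2} \sin^{2}{\left(2 x \right)}
So the left-hand side equals
  12 A^{2} \sin^{2}{\left(2 x \right)}
This must equal f(x, y) = 48 \sin^{2}{\left(2 x \right)} identically.
Matching coefficients of the independent functions:
  [\sin^{2}{\left(2 x \right)}]:  12 A^{2} = 48
These equations allow (A) = (-2) or (2).
Impose the point condition(s):
  u(0, 0) = -2  ⟹  A = -2
Only A = -2 satisfies everything.
Hence u(x, y) = - 2 \cos{\left(2 x \right)}.

Answer: u(x, y) = - 2 \cos{\left(2 x \right)}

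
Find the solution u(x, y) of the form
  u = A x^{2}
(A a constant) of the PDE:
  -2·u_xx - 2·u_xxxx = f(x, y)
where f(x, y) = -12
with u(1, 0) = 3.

Substitute the ansatz u = A x^{2} into the left-hand side.
Derivatives of the ansatz:
  u_xx = 2 A
  u_xxxx = 0
Term by term:
  -2·u_xx = - 4 A
  -2·u_xxxx = 0
So the left-hand side equals
  - 4 A
This must equal f(x, y) = -12 identically.
Matching coefficients of the independent functions:
  [constant term]:  - 4 A = -12
Solving: A = 3.
Check against the point condition:
  u(1, 0) = 3  ⟹  A = 3  ✓
Hence u(x, y) = 3 x^{2}.

Answer: u(x, y) = 3 x^{2}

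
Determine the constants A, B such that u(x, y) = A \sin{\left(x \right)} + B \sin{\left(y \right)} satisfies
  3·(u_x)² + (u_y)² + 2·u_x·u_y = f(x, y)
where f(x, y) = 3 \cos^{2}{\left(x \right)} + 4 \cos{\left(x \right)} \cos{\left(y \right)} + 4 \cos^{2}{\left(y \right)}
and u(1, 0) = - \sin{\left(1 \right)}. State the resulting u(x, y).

Answer: u(x, y) = - \sin{\left(x \right)} - 2 \sin{\left(y \right)}

Derivation:
Substitute the ansatz u = A \sin{\left(x \right)} + B \sin{\left(y \right)} into the left-hand side.
Derivatives of the ansatz:
  u_x = A \cos{\left(x \right)}
  u_y = B \cos{\left(y \right)}
Term by term:
  3·(u_x)² = 3 A^{2} \cos^{2}{\left(x \right)}
  (u_y)² = B^{2} \cos^{2}{\left(y \right)}
  2·u_x·u_y = 2 A B \cos{\left(x \right)} \cos{\left(y \right)}
So the left-hand side equals
  3 A^{2} \cos^{2}{\left(x \right)} + 2 A B \cos{\left(x \right)} \cos{\left(y \right)} + B^{2} \cos^{2}{\left(y \right)}
This must equal f(x, y) = 3 \cos^{2}{\left(x \right)} + 4 \cos{\left(x \right)} \cos{\left(y \right)} + 4 \cos^{2}{\left(y \right)} identically.
Matching coefficients of the independent functions:
  [\cos{\left(x \right)} \cos{\left(y \right)}]:  2 A B = 4
  [\cos^{2}{\left(x \right)}]:  3 A^{2} = 3
  [\cos^{2}{\left(y \right)}]:  B^{2} = 4
These equations allow (A, B) = (-1, -2) or (1, 2).
Impose the point condition(s):
  u(1, 0) = - \sin{\left(1 \right)}  ⟹  A \sin{\left(1 \right)} = - \sin{\left(1 \right)}
Only A = -1, B = -2 satisfies everything.
Hence u(x, y) = - \sin{\left(x \right)} - 2 \sin{\left(y \right)}.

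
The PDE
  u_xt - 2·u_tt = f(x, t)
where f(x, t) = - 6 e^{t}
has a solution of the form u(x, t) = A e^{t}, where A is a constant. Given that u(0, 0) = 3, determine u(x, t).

Answer: u(x, t) = 3 e^{t}

Derivation:
Substitute the ansatz u = A e^{t} into the left-hand side.
Derivatives of the ansatz:
  u_xt = 0
  u_tt = A e^{t}
Term by term:
  u_xt = 0
  -2·u_tt = - 2 A e^{t}
So the left-hand side equals
  - 2 A e^{t}
This must equal f(x, t) = - 6 e^{t} identically.
Matching coefficients of the independent functions:
  [e^{t}]:  - 2 A = -6
Solving: A = 3.
Check against the point condition:
  u(0, 0) = 3  ⟹  A = 3  ✓
Hence u(x, t) = 3 e^{t}.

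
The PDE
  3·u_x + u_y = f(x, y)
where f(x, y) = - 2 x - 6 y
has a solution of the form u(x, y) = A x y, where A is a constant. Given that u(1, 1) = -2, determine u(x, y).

Substitute the ansatz u = A x y into the left-hand side.
Derivatives of the ansatz:
  u_x = A y
  u_y = A x
Term by term:
  3·u_x = 3 A y
  u_y = A x
So the left-hand side equals
  A x + 3 A y
This must equal f(x, y) = - 2 x - 6 y identically.
Matching coefficients of the independent functions:
  [x]:  A = -2
  [y]:  3 A = -6
Solving: A = -2.
Check against the point condition:
  u(1, 1) = -2  ⟹  A = -2  ✓
Hence u(x, y) = - 2 x y.

Answer: u(x, y) = - 2 x y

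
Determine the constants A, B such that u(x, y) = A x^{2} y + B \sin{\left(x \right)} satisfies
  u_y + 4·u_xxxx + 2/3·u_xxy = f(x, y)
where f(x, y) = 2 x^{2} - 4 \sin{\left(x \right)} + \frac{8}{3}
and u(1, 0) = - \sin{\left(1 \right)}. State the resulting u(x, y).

Answer: u(x, y) = 2 x^{2} y - \sin{\left(x \right)}

Derivation:
Substitute the ansatz u = A x^{2} y + B \sin{\left(x \right)} into the left-hand side.
Derivatives of the ansatz:
  u_y = A x^{2}
  u_xxxx = B \sin{\left(x \right)}
  u_xxy = 2 A
Term by term:
  u_y = A x^{2}
  4·u_xxxx = 4 B \sin{\left(x \right)}
  2/3·u_xxy = \frac{4 A}{3}
So the left-hand side equals
  A x^{2} + \frac{4 A}{3} + 4 B \sin{\left(x \right)}
This must equal f(x, y) = 2 x^{2} - 4 \sin{\left(x \right)} + \frac{8}{3} identically.
Matching coefficients of the independent functions:
  [constant term]:  \frac{4 A}{3} = \frac{8}{3}
  [x^{2}]:  A = 2
  [\sin{\left(x \right)}]:  4 B = -4
Solving: A = 2, B = -1.
Check against the point condition:
  u(1, 0) = - \sin{\left(1 \right)}  ⟹  B \sin{\left(1 \right)} = - \sin{\left(1 \right)}  ✓
Hence u(x, y) = 2 x^{2} y - \sin{\left(x \right)}.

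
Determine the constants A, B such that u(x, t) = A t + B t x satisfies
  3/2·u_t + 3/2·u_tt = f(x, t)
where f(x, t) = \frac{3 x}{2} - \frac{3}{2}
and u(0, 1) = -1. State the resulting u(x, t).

Answer: u(x, t) = t x - t

Derivation:
Substitute the ansatz u = A t + B t x into the left-hand side.
Derivatives of the ansatz:
  u_t = A + B x
  u_tt = 0
Term by term:
  3/2·u_t = \frac{3 A}{2} + \frac{3 B x}{2}
  3/2·u_tt = 0
So the left-hand side equals
  \frac{3 A}{2} + \frac{3 B x}{2}
This must equal f(x, t) = \frac{3 x}{2} - \frac{3}{2} identically.
Matching coefficients of the independent functions:
  [constant term]:  \frac{3 A}{2} = - \frac{3}{2}
  [x]:  \frac{3 B}{2} = \frac{3}{2}
Solving: A = -1, B = 1.
Check against the point condition:
  u(0, 1) = -1  ⟹  A = -1  ✓
Hence u(x, t) = t x - t.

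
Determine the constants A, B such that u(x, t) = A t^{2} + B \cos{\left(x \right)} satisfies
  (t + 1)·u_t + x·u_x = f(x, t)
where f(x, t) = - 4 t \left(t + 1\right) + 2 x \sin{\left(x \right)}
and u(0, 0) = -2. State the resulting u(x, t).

Substitute the ansatz u = A t^{2} + B \cos{\left(x \right)} into the left-hand side.
Derivatives of the ansatz:
  u_t = 2 A t
  u_x = - B \sin{\left(x \right)}
Term by term:
  (t + 1)·u_t = 2 A t^{2} + 2 A t
  x·u_x = - B x \sin{\left(x \right)}
So the left-hand side equals
  2 A t^{2} + 2 A t - B x \sin{\left(x \right)}
This must equal f(x, t) identically; expanded, f = - 4 t^{2} - 4 t + 2 x \sin{\left(x \right)}.
Matching coefficients of the independent functions:
  [t, t^{2}]:  2 A = -4
  [x \sin{\left(x \right)}]:  - B = 2
Solving: A = -2, B = -2.
Check against the point condition:
  u(0, 0) = -2  ⟹  B = -2  ✓
Hence u(x, t) = - 2 t^{2} - 2 \cos{\left(x \right)}.

Answer: u(x, t) = - 2 t^{2} - 2 \cos{\left(x \right)}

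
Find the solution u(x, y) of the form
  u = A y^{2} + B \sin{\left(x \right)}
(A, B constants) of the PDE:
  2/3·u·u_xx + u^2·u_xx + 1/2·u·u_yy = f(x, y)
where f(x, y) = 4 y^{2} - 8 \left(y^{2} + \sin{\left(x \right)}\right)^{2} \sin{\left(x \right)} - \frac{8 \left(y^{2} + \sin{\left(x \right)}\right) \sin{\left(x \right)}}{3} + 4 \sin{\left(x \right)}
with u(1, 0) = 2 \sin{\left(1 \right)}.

Substitute the ansatz u = A y^{2} + B \sin{\left(x \right)} into the left-hand side.
Derivatives of the ansatz:
  u_xx = - B \sin{\left(x \right)}
  u_yy = 2 A
Term by term:
  2/3·u·u_xx = - \frac{2 A B y^{2} \sin{\left(x \right)}}{3} - \frac{2 B^{2} \sin^{2}{\left(x \right)}}{3}
  u^2·u_xx = - A^{2} B y^{4} \sin{\left(x \right)} - 2 A B^{2} y^{2} \sin^{2}{\left(x \right)} - B^{3} \sin^{3}{\left(x \right)}
  1/2·u·u_yy = A^{2} y^{2} + A B \sin{\left(x \right)}
So the left-hand side equals
  - A^{2} B y^{4} \sin{\left(x \right)} + A^{2} y^{2} - 2 A B^{2} y^{2} \sin^{2}{\left(x \right)} - \frac{2 A B y^{2} \sin{\left(x \right)}}{3} + A B \sin{\left(x \right)} - B^{3} \sin^{3}{\left(x \right)} - \frac{2 B^{2} \sin^{2}{\left(x \right)}}{3}
This must equal f(x, y) identically; expanded, f = - 8 y^{4} \sin{\left(x \right)} - 16 y^{2} \sin^{2}{\left(x \right)} - \frac{8 y^{2} \sin{\left(x \right)}}{3} + 4 y^{2} - 8 \sin^{3}{\left(x \right)} - \frac{8 \sin^{2}{\left(x \right)}}{3} + 4 \sin{\left(x \right)}.
Matching coefficients of the independent functions:
  [y^{2}]:  A^{2} = 4
  [y^{2} \sin{\left(x \right)}]:  - \frac{2 A B}{3} = - \frac{8}{3}
  [y^{2} \sin^{2}{\left(x \right)}]:  - 2 A B^{2} = -16
  [y^{4} \sin{\left(x \right)}]:  - A^{2} B = -8
  [\sin{\left(x \right)}]:  A B = 4
  [\sin^{2}{\left(x \right)}]:  - \frac{2 B^{2}}{3} = - \frac{8}{3}
  [\sin^{3}{\left(x \right)}]:  - B^{3} = -8
Solving: A = 2, B = 2.
Check against the point condition:
  u(1, 0) = 2 \sin{\left(1 \right)}  ⟹  B \sin{\left(1 \right)} = 2 \sin{\left(1 \right)}  ✓
Hence u(x, y) = 2 y^{2} + 2 \sin{\left(x \right)}.

Answer: u(x, y) = 2 y^{2} + 2 \sin{\left(x \right)}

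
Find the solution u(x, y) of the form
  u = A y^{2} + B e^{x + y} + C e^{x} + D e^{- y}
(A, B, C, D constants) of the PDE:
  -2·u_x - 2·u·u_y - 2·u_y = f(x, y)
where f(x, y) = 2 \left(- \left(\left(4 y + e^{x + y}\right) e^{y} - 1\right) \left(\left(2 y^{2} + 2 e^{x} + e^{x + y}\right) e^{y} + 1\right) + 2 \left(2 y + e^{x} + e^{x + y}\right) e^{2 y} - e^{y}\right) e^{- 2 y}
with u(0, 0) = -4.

Substitute the ansatz u = A y^{2} + B e^{x + y} + C e^{x} + D e^{- y} into the left-hand side.
Derivatives of the ansatz:
  u_x = B e^{x} e^{y} + C e^{x}
  u_y = 2 A y + B e^{x} e^{y} - D e^{- y}
Term by term:
  -2·u_x = - 2 B e^{x} e^{y} - 2 C e^{x}
  -2·u·u_y = - 4 A^{2} y^{3} - 2 A B y^{2} e^{x} e^{y} - 4 A B y e^{x} e^{y} - 4 A C y e^{x} + 2 A D y^{2} e^{- y} - 4 A D y e^{- y} - 2 B^{2} e^{2 x} e^{2 y} - 2 B C e^{2 x} e^{y} + 2 C D e^{x} e^{- y} + 2 D^{2} e^{- 2 y}
  -2·u_y = - 4 A y - 2 B e^{x} e^{y} + 2 D e^{- y}
So the left-hand side equals
  - 4 A^{2} y^{3} - 2 A B y^{2} e^{x} e^{y} - 4 A B y e^{x} e^{y} - 4 A C y e^{x} + 2 A D y^{2} e^{- y} - 4 A D y e^{- y} - 4 A y - 2 B^{2} e^{2 x} e^{2 y} - 2 B C e^{2 x} e^{y} - 4 B e^{x} e^{y} + 2 C D e^{x} e^{- y} - 2 C e^{x} + 2 D^{2} e^{- 2 y} + 2 D e^{- y}
This must equal f(x, y) identically; expanded, f = - 16 y^{3} - 4 y^{2} e^{x} e^{y} + 4 y^{2} e^{- y} - 8 y e^{x} e^{y} - 16 y e^{x} + 8 y - 8 y e^{- y} - 2 e^{2 x} e^{2 y} - 4 e^{2 x} e^{y} + 4 e^{x} e^{y} + 4 e^{x} + 4 e^{x} e^{- y} - 2 e^{- y} + 2 e^{- 2 y}.
Matching coefficients of the independent functions:
  [y]:  - 4 A = 8
  [y^{3}]:  - 4 A^{2} = -16
  [y e^{x}]:  - 4 A C = -16
  [y e^{- y}]:  - 4 A D = -8
  [y^{2} e^{- y}]:  2 A D = 4
  [e^{x} e^{- y}]:  2 C D = 4
  [e^{x} e^{y}]:  - 4 B = 4
  [e^{2 x} e^{y}]:  - 2 B C = -4
  [e^{2 x} e^{2 y}]:  - 2 B^{2} = -2
  [y e^{x} e^{y}]:  - 4 A B = -8
  [y^{2} e^{x} e^{y}]:  - 2 A B = -4
  [e^{x}]:  - 2 C = 4
  [e^{- 2 y}]:  2 D^{2} = 2
  [e^{- y}]:  2 D = -2
Solving: A = -2, B = -1, C = -2, D = -1.
Check against the point condition:
  u(0, 0) = -4  ⟹  B + C + D = -4  ✓
Hence u(x, y) = - 2 y^{2} - 2 e^{x} - e^{x + y} - e^{- y}.

Answer: u(x, y) = - 2 y^{2} - 2 e^{x} - e^{x + y} - e^{- y}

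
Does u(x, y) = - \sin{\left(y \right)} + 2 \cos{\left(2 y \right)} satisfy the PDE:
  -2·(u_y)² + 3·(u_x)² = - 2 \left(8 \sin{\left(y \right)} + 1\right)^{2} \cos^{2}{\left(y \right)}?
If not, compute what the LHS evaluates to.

Answer: Yes

Derivation:
Evaluate each term of the left-hand side for u = - \sin{\left(y \right)} + 2 \cos{\left(2 y \right)}.
Derivatives:
  u_y = - 4 \sin{\left(2 y \right)} - \cos{\left(y \right)}
  u_x = 0
Terms:
  -2·(u_y)² = - 2 \left(8 \sin{\left(y \right)} + 1\right)^{2} \cos^{2}{\left(y \right)}
  3·(u_x)² = 0
Sum: LHS = - 2 \left(8 \sin{\left(y \right)} + 1\right)^{2} \cos^{2}{\left(y \right)}
This is exactly the given right-hand side, so u is a solution.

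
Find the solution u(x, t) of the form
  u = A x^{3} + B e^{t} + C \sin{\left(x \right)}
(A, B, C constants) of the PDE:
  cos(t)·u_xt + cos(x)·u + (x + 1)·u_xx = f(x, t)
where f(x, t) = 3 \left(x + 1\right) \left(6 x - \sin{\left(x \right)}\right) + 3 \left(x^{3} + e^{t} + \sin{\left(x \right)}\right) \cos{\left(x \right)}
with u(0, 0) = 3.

Substitute the ansatz u = A x^{3} + B e^{t} + C \sin{\left(x \right)} into the left-hand side.
Derivatives of the ansatz:
  u_xt = 0
  u_xx = 6 A x - C \sin{\left(x \right)}
Term by term:
  cos(t)·u_xt = 0
  cos(x)·u = A x^{3} \cos{\left(x \right)} + B e^{t} \cos{\left(x \right)} + C \sin{\left(x \right)} \cos{\left(x \right)}
  (x + 1)·u_xx = 6 A x^{2} + 6 A x - C x \sin{\left(x \right)} - C \sin{\left(x \right)}
So the left-hand side equals
  A x^{3} \cos{\left(x \right)} + 6 A x^{2} + 6 A x + B e^{t} \cos{\left(x \right)} - C x \sin{\left(x \right)} + C \sin{\left(x \right)} \cos{\left(x \right)} - C \sin{\left(x \right)}
This must equal f(x, t) identically; expanded, f = 3 x^{3} \cos{\left(x \right)} + 18 x^{2} - 3 x \sin{\left(x \right)} + 18 x + 3 e^{t} \cos{\left(x \right)} + 3 \sin{\left(x \right)} \cos{\left(x \right)} - 3 \sin{\left(x \right)}.
Matching coefficients of the independent functions:
  [x, x^{2}]:  6 A = 18
  [x \sin{\left(x \right)}, \sin{\left(x \right)}]:  - C = -3
  [x^{3} \cos{\left(x \right)}]:  A = 3
  [e^{t} \cos{\left(x \right)}]:  B = 3
  [\sin{\left(x \right)} \cos{\left(x \right)}]:  C = 3
Solving: A = 3, B = 3, C = 3.
Check against the point condition:
  u(0, 0) = 3  ⟹  B = 3  ✓
Hence u(x, t) = 3 x^{3} + 3 e^{t} + 3 \sin{\left(x \right)}.

Answer: u(x, t) = 3 x^{3} + 3 e^{t} + 3 \sin{\left(x \right)}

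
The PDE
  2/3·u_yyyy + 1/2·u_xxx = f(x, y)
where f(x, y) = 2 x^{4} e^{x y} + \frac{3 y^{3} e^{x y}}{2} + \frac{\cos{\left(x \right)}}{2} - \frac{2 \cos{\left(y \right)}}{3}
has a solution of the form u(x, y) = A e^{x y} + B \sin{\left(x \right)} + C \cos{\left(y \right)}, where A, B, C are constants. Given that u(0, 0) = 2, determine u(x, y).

Answer: u(x, y) = 3 e^{x y} - \sin{\left(x \right)} - \cos{\left(y \right)}

Derivation:
Substitute the ansatz u = A e^{x y} + B \sin{\left(x \right)} + C \cos{\left(y \right)} into the left-hand side.
Derivatives of the ansatz:
  u_yyyy = A x^{4} e^{x y} + C \cos{\left(y \right)}
  u_xxx = A y^{3} e^{x y} - B \cos{\left(x \right)}
Term by term:
  2/3·u_yyyy = \frac{2 A x^{4} e^{x y}}{3} + \frac{2 C \cos{\left(y \right)}}{3}
  1/2·u_xxx = \frac{A y^{3} e^{x y}}{2} - \frac{B \cos{\left(x \right)}}{2}
So the left-hand side equals
  \frac{2 A x^{4} e^{x y}}{3} + \frac{A y^{3} e^{x y}}{2} - \frac{B \cos{\left(x \right)}}{2} + \frac{2 C \cos{\left(y \right)}}{3}
This must equal f(x, y) = 2 x^{4} e^{x y} + \frac{3 y^{3} e^{x y}}{2} + \frac{\cos{\left(x \right)}}{2} - \frac{2 \cos{\left(y \right)}}{3} identically.
Matching coefficients of the independent functions:
  [x^{4} e^{x y}]:  \frac{2 A}{3} = 2
  [y^{3} e^{x y}]:  \frac{A}{2} = \frac{3}{2}
  [\cos{\left(x \right)}]:  - \frac{B}{2} = \frac{1}{2}
  [\cos{\left(y \right)}]:  \frac{2 C}{3} = - \frac{2}{3}
Solving: A = 3, B = -1, C = -1.
Check against the point condition:
  u(0, 0) = 2  ⟹  A + C = 2  ✓
Hence u(x, y) = 3 e^{x y} - \sin{\left(x \right)} - \cos{\left(y \right)}.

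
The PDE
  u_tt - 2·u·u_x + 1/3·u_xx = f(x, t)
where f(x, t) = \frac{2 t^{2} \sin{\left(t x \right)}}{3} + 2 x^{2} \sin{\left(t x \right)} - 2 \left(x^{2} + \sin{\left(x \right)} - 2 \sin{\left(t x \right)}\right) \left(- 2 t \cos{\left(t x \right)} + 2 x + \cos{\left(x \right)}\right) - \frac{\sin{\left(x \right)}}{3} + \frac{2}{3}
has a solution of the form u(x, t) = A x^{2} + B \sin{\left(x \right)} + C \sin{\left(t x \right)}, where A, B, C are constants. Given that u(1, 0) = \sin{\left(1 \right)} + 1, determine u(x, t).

Substitute the ansatz u = A x^{2} + B \sin{\left(x \right)} + C \sin{\left(t x \right)} into the left-hand side.
Derivatives of the ansatz:
  u_tt = - C x^{2} \sin{\left(t x \right)}
  u_x = 2 A x + B \cos{\left(x \right)} + C t \cos{\left(t x \right)}
  u_xx = 2 A - B \sin{\left(x \right)} - C t^{2} \sin{\left(t x \right)}
Term by term:
  u_tt = - C x^{2} \sin{\left(t x \right)}
  -2·u·u_x = - 4 A^{2} x^{3} - 2 A B x^{2} \cos{\left(x \right)} - 4 A B x \sin{\left(x \right)} - 2 A C t x^{2} \cos{\left(t x \right)} - 4 A C x \sin{\left(t x \right)} - 2 B^{2} \sin{\left(x \right)} \cos{\left(x \right)} - 2 B C t \sin{\left(x \right)} \cos{\left(t x \right)} - 2 B C \sin{\left(t x \right)} \cos{\left(x \right)} - 2 C^{2} t \sin{\left(t x \right)} \cos{\left(t x \right)}
  1/3·u_xx = \frac{2 A}{3} - \frac{B \sin{\left(x \right)}}{3} - \frac{C t^{2} \sin{\left(t x \right)}}{3}
So the left-hand side equals
  - 4 A^{2} x^{3} - 2 A B x^{2} \cos{\left(x \right)} - 4 A B x \sin{\left(x \right)} - 2 A C t x^{2} \cos{\left(t x \right)} - 4 A C x \sin{\left(t x \right)} + \frac{2 A}{3} - 2 B^{2} \sin{\left(x \right)} \cos{\left(x \right)} - 2 B C t \sin{\left(x \right)} \cos{\left(t x \right)} - 2 B C \sin{\left(t x \right)} \cos{\left(x \right)} - \frac{B \sin{\left(x \right)}}{3} - 2 C^{2} t \sin{\left(t x \right)} \cos{\left(t x \right)} - \frac{C t^{2} \sin{\left(t x \right)}}{3} - C x^{2} \sin{\left(t x \right)}
This must equal f(x, t) identically; expanded, f = \frac{2 t^{2} \sin{\left(t x \right)}}{3} + 4 t x^{2} \cos{\left(t x \right)} + 4 t \sin{\left(x \right)} \cos{\left(t x \right)} - 8 t \sin{\left(t x \right)} \cos{\left(t x \right)} - 4 x^{3} + 2 x^{2} \sin{\left(t x \right)} - 2 x^{2} \cos{\left(x \right)} - 4 x \sin{\left(x \right)} + 8 x \sin{\left(t x \right)} - 2 \sin{\left(x \right)} \cos{\left(x \right)} - \frac{\sin{\left(x \right)}}{3} + 4 \sin{\left(t x \right)} \cos{\left(x \right)} + \frac{2}{3}.
Matching coefficients of the independent functions:
  [constant term]:  \frac{2 A}{3} = \frac{2}{3}
  [x^{3}]:  - 4 A^{2} = -4
  [t^{2} \sin{\left(t x \right)}]:  - \frac{C}{3} = \frac{2}{3}
  [x \sin{\left(x \right)}]:  - 4 A B = -4
  [x \sin{\left(t x \right)}]:  - 4 A C = 8
  [x^{2} \sin{\left(t x \right)}]:  - C = 2
  [x^{2} \cos{\left(x \right)}]:  - 2 A B = -2
  [\sin{\left(x \right)} \cos{\left(x \right)}]:  - 2 B^{2} = -2
  [\sin{\left(t x \right)} \cos{\left(x \right)}, t \sin{\left(x \right)} \cos{\left(t x \right)}]:  - 2 B C = 4
  [t x^{2} \cos{\left(t x \right)}]:  - 2 A C = 4
  [t \sin{\left(t x \right)} \cos{\left(t x \right)}]:  - 2 C^{2} = -8
  [\sin{\left(x \right)}]:  - \frac{B}{3} = - \frac{1}{3}
Solving: A = 1, B = 1, C = -2.
Check against the point condition:
  u(1, 0) = \sin{\left(1 \right)} + 1  ⟹  A + B \sin{\left(1 \right)} = \sin{\left(1 \right)} + 1  ✓
Hence u(x, t) = x^{2} + \sin{\left(x \right)} - 2 \sin{\left(t x \right)}.

Answer: u(x, t) = x^{2} + \sin{\left(x \right)} - 2 \sin{\left(t x \right)}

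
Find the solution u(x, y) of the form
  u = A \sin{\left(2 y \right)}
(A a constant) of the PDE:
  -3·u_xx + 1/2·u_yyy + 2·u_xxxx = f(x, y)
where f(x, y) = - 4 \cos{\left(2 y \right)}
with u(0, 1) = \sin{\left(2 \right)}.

Substitute the ansatz u = A \sin{\left(2 y \right)} into the left-hand side.
Derivatives of the ansatz:
  u_xx = 0
  u_yyy = - 8 A \cos{\left(2 y \right)}
  u_xxxx = 0
Term by term:
  -3·u_xx = 0
  1/2·u_yyy = - 4 A \cos{\left(2 y \right)}
  2·u_xxxx = 0
So the left-hand side equals
  - 4 A \cos{\left(2 y \right)}
This must equal f(x, y) = - 4 \cos{\left(2 y \right)} identically.
Matching coefficients of the independent functions:
  [\cos{\left(2 y \right)}]:  - 4 A = -4
Solving: A = 1.
Check against the point condition:
  u(0, 1) = \sin{\left(2 \right)}  ⟹  A \sin{\left(2 \right)} = \sin{\left(2 \right)}  ✓
Hence u(x, y) = \sin{\left(2 y \right)}.

Answer: u(x, y) = \sin{\left(2 y \right)}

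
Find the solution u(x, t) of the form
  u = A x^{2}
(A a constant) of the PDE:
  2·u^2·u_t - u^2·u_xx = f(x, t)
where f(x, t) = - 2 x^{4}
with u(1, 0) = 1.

Substitute the ansatz u = A x^{2} into the left-hand side.
Derivatives of the ansatz:
  u_t = 0
  u_xx = 2 A
Term by term:
  2·u^2·u_t = 0
  -u^2·u_xx = - 2 A^{3} x^{4}
So the left-hand side equals
  - 2 A^{3} x^{4}
This must equal f(x, t) = - 2 x^{4} identically.
Matching coefficients of the independent functions:
  [x^{4}]:  - 2 A^{3} = -2
Solving: A = 1.
Check against the point condition:
  u(1, 0) = 1  ⟹  A = 1  ✓
Hence u(x, t) = x^{2}.

Answer: u(x, t) = x^{2}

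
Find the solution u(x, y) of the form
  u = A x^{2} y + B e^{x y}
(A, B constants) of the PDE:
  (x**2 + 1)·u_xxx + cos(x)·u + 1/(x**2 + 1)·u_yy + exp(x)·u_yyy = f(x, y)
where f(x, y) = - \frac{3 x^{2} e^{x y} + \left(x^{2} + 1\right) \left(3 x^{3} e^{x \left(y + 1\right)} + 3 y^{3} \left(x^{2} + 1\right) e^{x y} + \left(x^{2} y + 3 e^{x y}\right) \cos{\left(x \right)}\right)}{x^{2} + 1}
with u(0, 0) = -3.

Substitute the ansatz u = A x^{2} y + B e^{x y} into the left-hand side.
Derivatives of the ansatz:
  u_xxx = B y^{3} e^{x y}
  u_yy = B x^{2} e^{x y}
  u_yyy = B x^{3} e^{x y}
Term by term:
  (x**2 + 1)·u_xxx = B x^{2} y^{3} e^{x y} + B y^{3} e^{x y}
  cos(x)·u = A x^{2} y \cos{\left(x \right)} + B e^{x y} \cos{\left(x \right)}
  1/(x**2 + 1)·u_yy = \frac{B x^{2} e^{x y}}{x^{2} + 1}
  exp(x)·u_yyy = B x^{3} e^{x} e^{x y}
So the left-hand side equals
  A x^{2} y \cos{\left(x \right)} + B x^{3} e^{x} e^{x y} + B x^{2} y^{3} e^{x y} + \frac{B x^{2} e^{x y}}{x^{2} + 1} + B y^{3} e^{x y} + B e^{x y} \cos{\left(x \right)}
This must equal f(x, y) identically; expanded, f = - 3 x^{3} e^{x} e^{x y} - 3 x^{2} y^{3} e^{x y} - x^{2} y \cos{\left(x \right)} - \frac{3 x^{2} e^{x y}}{x^{2} + 1} - 3 y^{3} e^{x y} - 3 e^{x y} \cos{\left(x \right)}.
Matching coefficients of the independent functions:
  [y^{3} e^{x y}, e^{x y} \cos{\left(x \right)}, x^{2} y^{3} e^{x y}, \frac{x^{2} e^{x y}}{x^{2} + 1}, …]:  B = -3
  [x^{2} y \cos{\left(x \right)}]:  A = -1
Solving: A = -1, B = -3.
Check against the point condition:
  u(0, 0) = -3  ⟹  B = -3  ✓
Hence u(x, y) = - x^{2} y - 3 e^{x y}.

Answer: u(x, y) = - x^{2} y - 3 e^{x y}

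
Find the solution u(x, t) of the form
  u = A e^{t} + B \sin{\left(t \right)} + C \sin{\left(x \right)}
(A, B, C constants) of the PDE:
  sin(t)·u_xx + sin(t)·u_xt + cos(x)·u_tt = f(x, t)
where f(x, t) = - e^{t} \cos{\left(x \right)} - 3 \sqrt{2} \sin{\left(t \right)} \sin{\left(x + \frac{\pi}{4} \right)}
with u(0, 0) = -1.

Substitute the ansatz u = A e^{t} + B \sin{\left(t \right)} + C \sin{\left(x \right)} into the left-hand side.
Derivatives of the ansatz:
  u_xx = - C \sin{\left(x \right)}
  u_xt = 0
  u_tt = A e^{t} - B \sin{\left(t \right)}
Term by term:
  sin(t)·u_xx = - C \sin{\left(t \right)} \sin{\left(x \right)}
  sin(t)·u_xt = 0
  cos(x)·u_tt = A e^{t} \cos{\left(x \right)} - B \sin{\left(t \right)} \cos{\left(x \right)}
So the left-hand side equals
  A e^{t} \cos{\left(x \right)} - B \sin{\left(t \right)} \cos{\left(x \right)} - C \sin{\left(t \right)} \sin{\left(x \right)}
This must equal f(x, t) identically; expanded, f = - e^{t} \cos{\left(x \right)} - 3 \sin{\left(t \right)} \sin{\left(x \right)} - 3 \sin{\left(t \right)} \cos{\left(x \right)}.
Matching coefficients of the independent functions:
  [e^{t} \cos{\left(x \right)}]:  A = -1
  [\sin{\left(t \right)} \sin{\left(x \right)}]:  - C = -3
  [\sin{\left(t \right)} \cos{\left(x \right)}]:  - B = -3
Solving: A = -1, B = 3, C = 3.
Check against the point condition:
  u(0, 0) = -1  ⟹  A = -1  ✓
Hence u(x, t) = - e^{t} + 3 \sin{\left(t \right)} + 3 \sin{\left(x \right)}.

Answer: u(x, t) = - e^{t} + 3 \sin{\left(t \right)} + 3 \sin{\left(x \right)}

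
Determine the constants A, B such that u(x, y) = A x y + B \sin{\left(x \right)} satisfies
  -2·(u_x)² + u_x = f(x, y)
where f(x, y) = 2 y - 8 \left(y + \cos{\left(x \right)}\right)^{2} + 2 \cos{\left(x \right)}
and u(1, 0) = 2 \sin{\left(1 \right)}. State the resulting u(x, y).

Substitute the ansatz u = A x y + B \sin{\left(x \right)} into the left-hand side.
Derivatives of the ansatz:
  u_x = A y + B \cos{\left(x \right)}
Term by term:
  -2·(u_x)² = - 2 A^{2} y^{2} - 4 A B y \cos{\left(x \right)} - 2 B^{2} \cos^{2}{\left(x \right)}
  u_x = A y + B \cos{\left(x \right)}
So the left-hand side equals
  - 2 A^{2} y^{2} - 4 A B y \cos{\left(x \right)} + A y - 2 B^{2} \cos^{2}{\left(x \right)} + B \cos{\left(x \right)}
This must equal f(x, y) identically; expanded, f = - 8 y^{2} - 16 y \cos{\left(x \right)} + 2 y - 8 \cos^{2}{\left(x \right)} + 2 \cos{\left(x \right)}.
Matching coefficients of the independent functions:
  [y]:  A = 2
  [y^{2}]:  - 2 A^{2} = -8
  [y \cos{\left(x \right)}]:  - 4 A B = -16
  [\cos{\left(x \right)}]:  B = 2
  [\cos^{2}{\left(x \right)}]:  - 2 B^{2} = -8
Solving: A = 2, B = 2.
Check against the point condition:
  u(1, 0) = 2 \sin{\left(1 \right)}  ⟹  B \sin{\left(1 \right)} = 2 \sin{\left(1 \right)}  ✓
Hence u(x, y) = 2 x y + 2 \sin{\left(x \right)}.

Answer: u(x, y) = 2 x y + 2 \sin{\left(x \right)}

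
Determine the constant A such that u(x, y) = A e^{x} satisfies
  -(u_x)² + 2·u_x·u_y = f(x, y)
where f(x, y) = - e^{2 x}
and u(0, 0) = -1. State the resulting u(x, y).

Substitute the ansatz u = A e^{x} into the left-hand side.
Derivatives of the ansatz:
  u_x = A e^{x}
  u_y = 0
Term by term:
  -(u_x)² = - A^{2} e^{2 x}
  2·u_x·u_y = 0
So the left-hand side equals
  - A^{2} e^{2 x}
This must equal f(x, y) = - e^{2 x} identically.
Matching coefficients of the independent functions:
  [e^{2 x}]:  - A^{2} = -1
These equations allow (A) = (-1) or (1).
Impose the point condition(s):
  u(0, 0) = -1  ⟹  A = -1
Only A = -1 satisfies everything.
Hence u(x, y) = - e^{x}.

Answer: u(x, y) = - e^{x}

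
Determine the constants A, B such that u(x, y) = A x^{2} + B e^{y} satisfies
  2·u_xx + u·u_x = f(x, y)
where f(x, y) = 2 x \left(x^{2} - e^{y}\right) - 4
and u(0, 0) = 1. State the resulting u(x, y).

Substitute the ansatz u = A x^{2} + B e^{y} into the left-hand side.
Derivatives of the ansatz:
  u_xx = 2 A
  u_x = 2 A x
Term by term:
  2·u_xx = 4 A
  u·u_x = 2 A^{2} x^{3} + 2 A B x e^{y}
So the left-hand side equals
  2 A^{2} x^{3} + 2 A B x e^{y} + 4 A
This must equal f(x, y) = 2 x \left(x^{2} - e^{y}\right) - 4 identically.
Matching coefficients of the independent functions:
  [constant term]:  4 A = -4
  [x^{3}]:  2 A^{2} = 2
  [x e^{y}]:  2 A B = -2
Solving: A = -1, B = 1.
Check against the point condition:
  u(0, 0) = 1  ⟹  B = 1  ✓
Hence u(x, y) = - x^{2} + e^{y}.

Answer: u(x, y) = - x^{2} + e^{y}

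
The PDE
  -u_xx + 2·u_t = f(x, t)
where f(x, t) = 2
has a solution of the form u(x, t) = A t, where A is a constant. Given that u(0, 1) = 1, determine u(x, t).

Answer: u(x, t) = t

Derivation:
Substitute the ansatz u = A t into the left-hand side.
Derivatives of the ansatz:
  u_xx = 0
  u_t = A
Term by term:
  -u_xx = 0
  2·u_t = 2 A
So the left-hand side equals
  2 A
This must equal f(x, t) = 2 identically.
Matching coefficients of the independent functions:
  [constant term]:  2 A = 2
Solving: A = 1.
Check against the point condition:
  u(0, 1) = 1  ⟹  A = 1  ✓
Hence u(x, t) = t.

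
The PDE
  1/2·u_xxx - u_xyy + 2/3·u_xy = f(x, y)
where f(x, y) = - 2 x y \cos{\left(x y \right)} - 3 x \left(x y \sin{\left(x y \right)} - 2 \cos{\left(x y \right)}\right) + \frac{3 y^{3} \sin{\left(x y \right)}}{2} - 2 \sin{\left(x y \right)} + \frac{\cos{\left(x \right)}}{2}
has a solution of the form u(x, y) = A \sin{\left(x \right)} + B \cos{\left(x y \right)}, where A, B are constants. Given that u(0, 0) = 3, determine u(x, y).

Answer: u(x, y) = - \sin{\left(x \right)} + 3 \cos{\left(x y \right)}

Derivation:
Substitute the ansatz u = A \sin{\left(x \right)} + B \cos{\left(x y \right)} into the left-hand side.
Derivatives of the ansatz:
  u_xxx = - A \cos{\left(x \right)} + B y^{3} \sin{\left(x y \right)}
  u_xyy = B x^{2} y \sin{\left(x y \right)} - 2 B x \cos{\left(x y \right)}
  u_xy = - B x y \cos{\left(x y \right)} - B \sin{\left(x y \right)}
Term by term:
  1/2·u_xxx = - \frac{A \cos{\left(x \right)}}{2} + \frac{B y^{3} \sin{\left(x y \right)}}{2}
  -u_xyy = - B x^{2} y \sin{\left(x y \right)} + 2 B x \cos{\left(x y \right)}
  2/3·u_xy = - \frac{2 B x y \cos{\left(x y \right)}}{3} - \frac{2 B \sin{\left(x y \right)}}{3}
So the left-hand side equals
  - \frac{A \cos{\left(x \right)}}{2} - B x^{2} y \sin{\left(x y \right)} - \frac{2 B x y \cos{\left(x y \right)}}{3} + 2 B x \cos{\left(x y \right)} + \frac{B y^{3} \sin{\left(x y \right)}}{2} - \frac{2 B \sin{\left(x y \right)}}{3}
This must equal f(x, y) identically; expanded, f = - 3 x^{2} y \sin{\left(x y \right)} - 2 x y \cos{\left(x y \right)} + 6 x \cos{\left(x y \right)} + \frac{3 y^{3} \sin{\left(x y \right)}}{2} - 2 \sin{\left(x y \right)} + \frac{\cos{\left(x \right)}}{2}.
Matching coefficients of the independent functions:
  [x \cos{\left(x y \right)}]:  2 B = 6
  [y^{3} \sin{\left(x y \right)}]:  \frac{B}{2} = \frac{3}{2}
  [x y \cos{\left(x y \right)}, \sin{\left(x y \right)}]:  - \frac{2 B}{3} = -2
  [x^{2} y \sin{\left(x y \right)}]:  - B = -3
  [\cos{\left(x \right)}]:  - \frac{A}{2} = \frac{1}{2}
Solving: A = -1, B = 3.
Check against the point condition:
  u(0, 0) = 3  ⟹  B = 3  ✓
Hence u(x, y) = - \sin{\left(x \right)} + 3 \cos{\left(x y \right)}.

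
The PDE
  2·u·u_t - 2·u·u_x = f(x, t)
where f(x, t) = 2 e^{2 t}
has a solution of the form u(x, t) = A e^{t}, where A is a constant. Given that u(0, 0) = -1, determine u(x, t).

Substitute the ansatz u = A e^{t} into the left-hand side.
Derivatives of the ansatz:
  u_t = A e^{t}
  u_x = 0
Term by term:
  2·u·u_t = 2 A^{2} e^{2 t}
  -2·u·u_x = 0
So the left-hand side equals
  2 A^{2} e^{2 t}
This must equal f(x, t) = 2 e^{2 t} identically.
Matching coefficients of the independent functions:
  [e^{2 t}]:  2 A^{2} = 2
These equations allow (A) = (-1) or (1).
Impose the point condition(s):
  u(0, 0) = -1  ⟹  A = -1
Only A = -1 satisfies everything.
Hence u(x, t) = - e^{t}.

Answer: u(x, t) = - e^{t}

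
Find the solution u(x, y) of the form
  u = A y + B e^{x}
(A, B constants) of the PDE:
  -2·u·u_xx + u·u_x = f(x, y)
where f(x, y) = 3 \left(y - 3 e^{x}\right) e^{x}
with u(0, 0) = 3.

Substitute the ansatz u = A y + B e^{x} into the left-hand side.
Derivatives of the ansatz:
  u_xx = B e^{x}
  u_x = B e^{x}
Term by term:
  -2·u·u_xx = - 2 A B y e^{x} - 2 B^{2} e^{2 x}
  u·u_x = A B y e^{x} + B^{2} e^{2 x}
So the left-hand side equals
  - A B y e^{x} - B^{2} e^{2 x}
This must equal f(x, y) = 3 \left(y - 3 e^{x}\right) e^{x} identically.
Matching coefficients of the independent functions:
  [y e^{x}]:  - A B = 3
  [e^{2 x}]:  - B^{2} = -9
These equations allow (A, B) = (-1, 3) or (1, -3).
Impose the point condition(s):
  u(0, 0) = 3  ⟹  B = 3
Only A = -1, B = 3 satisfies everything.
Hence u(x, y) = - y + 3 e^{x}.

Answer: u(x, y) = - y + 3 e^{x}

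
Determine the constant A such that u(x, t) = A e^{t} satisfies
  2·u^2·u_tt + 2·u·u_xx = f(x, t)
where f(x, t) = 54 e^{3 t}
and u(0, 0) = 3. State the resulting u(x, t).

Substitute the ansatz u = A e^{t} into the left-hand side.
Derivatives of the ansatz:
  u_tt = A e^{t}
  u_xx = 0
Term by term:
  2·u^2·u_tt = 2 A^{3} e^{3 t}
  2·u·u_xx = 0
So the left-hand side equals
  2 A^{3} e^{3 t}
This must equal f(x, t) = 54 e^{3 t} identically.
Matching coefficients of the independent functions:
  [e^{3 t}]:  2 A^{3} = 54
Solving: A = 3.
Check against the point condition:
  u(0, 0) = 3  ⟹  A = 3  ✓
Hence u(x, t) = 3 e^{t}.

Answer: u(x, t) = 3 e^{t}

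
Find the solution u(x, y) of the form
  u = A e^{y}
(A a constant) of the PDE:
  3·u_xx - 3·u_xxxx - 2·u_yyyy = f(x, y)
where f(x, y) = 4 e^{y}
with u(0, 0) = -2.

Substitute the ansatz u = A e^{y} into the left-hand side.
Derivatives of the ansatz:
  u_xx = 0
  u_xxxx = 0
  u_yyyy = A e^{y}
Term by term:
  3·u_xx = 0
  -3·u_xxxx = 0
  -2·u_yyyy = - 2 A e^{y}
So the left-hand side equals
  - 2 A e^{y}
This must equal f(x, y) = 4 e^{y} identically.
Matching coefficients of the independent functions:
  [e^{y}]:  - 2 A = 4
Solving: A = -2.
Check against the point condition:
  u(0, 0) = -2  ⟹  A = -2  ✓
Hence u(x, y) = - 2 e^{y}.

Answer: u(x, y) = - 2 e^{y}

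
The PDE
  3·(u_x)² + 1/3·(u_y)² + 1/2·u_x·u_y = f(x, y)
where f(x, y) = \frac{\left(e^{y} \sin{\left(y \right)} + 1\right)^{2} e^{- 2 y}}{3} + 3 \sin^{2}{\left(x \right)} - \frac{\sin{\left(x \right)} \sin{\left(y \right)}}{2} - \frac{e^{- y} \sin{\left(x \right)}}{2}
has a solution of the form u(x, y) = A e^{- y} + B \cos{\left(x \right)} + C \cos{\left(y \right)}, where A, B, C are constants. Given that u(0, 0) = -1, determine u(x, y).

Substitute the ansatz u = A e^{- y} + B \cos{\left(x \right)} + C \cos{\left(y \right)} into the left-hand side.
Derivatives of the ansatz:
  u_x = - B \sin{\left(x \right)}
  u_y = - A e^{- y} - C \sin{\left(y \right)}
Term by term:
  3·(u_x)² = 3 B^{2} \sin^{2}{\left(x \right)}
  1/3·(u_y)² = \frac{A^{2} e^{- 2 y}}{3} + \frac{2 A C e^{- y} \sin{\left(y \right)}}{3} + \frac{C^{2} \sin^{2}{\left(y \right)}}{3}
  1/2·u_x·u_y = \frac{A B e^{- y} \sin{\left(x \right)}}{2} + \frac{B C \sin{\left(x \right)} \sin{\left(y \right)}}{2}
So the left-hand side equals
  \frac{A^{2} e^{- 2 y}}{3} + \frac{A B e^{- y} \sin{\left(x \right)}}{2} + \frac{2 A C e^{- y} \sin{\left(y \right)}}{3} + 3 B^{2} \sin^{2}{\left(x \right)} + \frac{B C \sin{\left(x \right)} \sin{\left(y \right)}}{2} + \frac{C^{2} \sin^{2}{\left(y \right)}}{3}
This must equal f(x, y) identically; expanded, f = 3 \sin^{2}{\left(x \right)} - \frac{\sin{\left(x \right)} \sin{\left(y \right)}}{2} + \frac{\sin^{2}{\left(y \right)}}{3} - \frac{e^{- y} \sin{\left(x \right)}}{2} + \frac{2 e^{- y} \sin{\left(y \right)}}{3} + \frac{e^{- 2 y}}{3}.
Matching coefficients of the independent functions:
  [e^{- y} \sin{\left(x \right)}]:  \frac{A B}{2} = - \frac{1}{2}
  [e^{- y} \sin{\left(y \right)}]:  \frac{2 A C}{3} = \frac{2}{3}
  [\sin{\left(x \right)} \sin{\left(y \right)}]:  \frac{B C}{2} = - \frac{1}{2}
  [e^{- 2 y}]:  \frac{A^{2}}{3} = \frac{1}{3}
  [\sin^{2}{\left(x \right)}]:  3 B^{2} = 3
  [\sin^{2}{\left(y \right)}]:  \frac{C^{2}}{3} = \frac{1}{3}
These equations allow (A, B, C) = (-1, 1, -1) or (1, -1, 1).
Impose the point condition(s):
  u(0, 0) = -1  ⟹  A + B + C = -1
Only A = -1, B = 1, C = -1 satisfies everything.
Hence u(x, y) = \cos{\left(x \right)} - \cos{\left(y \right)} - e^{- y}.

Answer: u(x, y) = \cos{\left(x \right)} - \cos{\left(y \right)} - e^{- y}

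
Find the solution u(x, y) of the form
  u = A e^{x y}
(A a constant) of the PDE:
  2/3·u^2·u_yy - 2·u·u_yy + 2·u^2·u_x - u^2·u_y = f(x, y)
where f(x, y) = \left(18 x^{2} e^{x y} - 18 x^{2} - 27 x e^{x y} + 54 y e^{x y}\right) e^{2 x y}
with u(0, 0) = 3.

Substitute the ansatz u = A e^{x y} into the left-hand side.
Derivatives of the ansatz:
  u_yy = A x^{2} e^{x y}
  u_x = A y e^{x y}
  u_y = A x e^{x y}
Term by term:
  2/3·u^2·u_yy = \frac{2 A^{3} x^{2} e^{3 x y}}{3}
  -2·u·u_yy = - 2 A^{2} x^{2} e^{2 x y}
  2·u^2·u_x = 2 A^{3} y e^{3 x y}
  -u^2·u_y = - A^{3} x e^{3 x y}
So the left-hand side equals
  \frac{2 A^{3} x^{2} e^{3 x y}}{3} - A^{3} x e^{3 x y} + 2 A^{3} y e^{3 x y} - 2 A^{2} x^{2} e^{2 x y}
This must equal f(x, y) identically; expanded, f = 18 x^{2} e^{3 x y} - 18 x^{2} e^{2 x y} - 27 x e^{3 x y} + 54 y e^{3 x y}.
Matching coefficients of the independent functions:
  [x e^{3 x y}]:  - A^{3} = -27
  [x^{2} e^{2 x y}]:  - 2 A^{2} = -18
  [x^{2} e^{3 x y}]:  \frac{2 A^{3}}{3} = 18
  [y e^{3 x y}]:  2 A^{3} = 54
Solving: A = 3.
Check against the point condition:
  u(0, 0) = 3  ⟹  A = 3  ✓
Hence u(x, y) = 3 e^{x y}.

Answer: u(x, y) = 3 e^{x y}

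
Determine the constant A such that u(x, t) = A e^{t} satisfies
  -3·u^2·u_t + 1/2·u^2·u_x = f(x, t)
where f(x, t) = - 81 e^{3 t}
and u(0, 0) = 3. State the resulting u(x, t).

Substitute the ansatz u = A e^{t} into the left-hand side.
Derivatives of the ansatz:
  u_t = A e^{t}
  u_x = 0
Term by term:
  -3·u^2·u_t = - 3 A^{3} e^{3 t}
  1/2·u^2·u_x = 0
So the left-hand side equals
  - 3 A^{3} e^{3 t}
This must equal f(x, t) = - 81 e^{3 t} identically.
Matching coefficients of the independent functions:
  [e^{3 t}]:  - 3 A^{3} = -81
Solving: A = 3.
Check against the point condition:
  u(0, 0) = 3  ⟹  A = 3  ✓
Hence u(x, t) = 3 e^{t}.

Answer: u(x, t) = 3 e^{t}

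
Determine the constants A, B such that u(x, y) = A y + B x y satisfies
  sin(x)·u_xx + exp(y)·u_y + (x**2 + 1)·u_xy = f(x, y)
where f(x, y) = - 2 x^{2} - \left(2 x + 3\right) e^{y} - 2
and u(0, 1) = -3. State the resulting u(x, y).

Substitute the ansatz u = A y + B x y into the left-hand side.
Derivatives of the ansatz:
  u_xx = 0
  u_y = A + B x
  u_xy = B
Term by term:
  sin(x)·u_xx = 0
  exp(y)·u_y = A e^{y} + B x e^{y}
  (x**2 + 1)·u_xy = B x^{2} + B
So the left-hand side equals
  A e^{y} + B x^{2} + B x e^{y} + B
This must equal f(x, y) identically; expanded, f = - 2 x^{2} - 2 x e^{y} - 3 e^{y} - 2.
Matching coefficients of the independent functions:
  [constant term, x^{2}, x e^{y}]:  B = -2
  [e^{y}]:  A = -3
Solving: A = -3, B = -2.
Check against the point condition:
  u(0, 1) = -3  ⟹  A = -3  ✓
Hence u(x, y) = - 2 x y - 3 y.

Answer: u(x, y) = - 2 x y - 3 y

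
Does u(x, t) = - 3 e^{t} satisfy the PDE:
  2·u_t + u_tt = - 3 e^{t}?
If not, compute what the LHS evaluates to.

Evaluate each term of the left-hand side for u = - 3 e^{t}.
Derivatives:
  u_t = - 3 e^{t}
  u_tt = - 3 e^{t}
Terms:
  2·u_t = - 6 e^{t}
  u_tt = - 3 e^{t}
Sum: LHS = - 9 e^{t}
Given right-hand side: - 3 e^{t}. Difference LHS − RHS = - 6 e^{t} ≠ 0, so u is not a solution.

Answer: No, the LHS evaluates to - 9 e^{t}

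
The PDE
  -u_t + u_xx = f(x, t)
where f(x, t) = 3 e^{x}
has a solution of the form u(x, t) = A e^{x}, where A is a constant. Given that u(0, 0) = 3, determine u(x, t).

Substitute the ansatz u = A e^{x} into the left-hand side.
Derivatives of the ansatz:
  u_t = 0
  u_xx = A e^{x}
Term by term:
  -u_t = 0
  u_xx = A e^{x}
So the left-hand side equals
  A e^{x}
This must equal f(x, t) = 3 e^{x} identically.
Matching coefficients of the independent functions:
  [e^{x}]:  A = 3
Solving: A = 3.
Check against the point condition:
  u(0, 0) = 3  ⟹  A = 3  ✓
Hence u(x, t) = 3 e^{x}.

Answer: u(x, t) = 3 e^{x}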